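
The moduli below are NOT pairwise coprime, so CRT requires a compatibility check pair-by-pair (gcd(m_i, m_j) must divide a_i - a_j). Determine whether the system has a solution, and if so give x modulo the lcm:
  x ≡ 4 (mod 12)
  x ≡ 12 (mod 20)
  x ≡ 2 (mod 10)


Moduli 12, 20, 10 are not pairwise coprime, so CRT works modulo lcm(m_i) when all pairwise compatibility conditions hold.
Pairwise compatibility: gcd(m_i, m_j) must divide a_i - a_j for every pair.
Merge one congruence at a time:
  Start: x ≡ 4 (mod 12).
  Combine with x ≡ 12 (mod 20): gcd(12, 20) = 4; 12 - 4 = 8, which IS divisible by 4, so compatible.
    Write x = 4 + 12·t and substitute into x ≡ 12 (mod 20): 12·t ≡ 12 − 4 = 8 (mod 20).
    Divide the congruence (and modulus) by g = 4: 3·t ≡ 2 (mod 5).
    The inverse of 3 mod 5 is 2 (since 3·2 = 6 = 1·5 + 1), so t ≡ 2·2 = 4 ≡ 4 (mod 5).
    Then x = 4 + 12·4 = 52, valid modulo lcm(12, 20) = 60: x ≡ 52 (mod 60).
  Combine with x ≡ 2 (mod 10): gcd(60, 10) = 10; 2 - 52 = -50, which IS divisible by 10, so compatible.
    Write x = 52 + 60·t and substitute into x ≡ 2 (mod 10): 60·t ≡ 2 − 52 = -50 (mod 10).
    Divide the congruence (and modulus) by g = 10: 6·t ≡ -5 (mod 1).
    Modulo 1 every t works; take t = 0.
    Then x = 52 + 60·0 = 52, valid modulo lcm(60, 10) = 60: x ≡ 52 (mod 60).
Verify: 52 mod 12 = 4, 52 mod 20 = 12, 52 mod 10 = 2.

x ≡ 52 (mod 60).


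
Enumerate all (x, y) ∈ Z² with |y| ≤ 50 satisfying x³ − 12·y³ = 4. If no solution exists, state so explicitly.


The equation is x³ - 12y³ = 4. For fixed y, x³ = 12·y³ + 4, so a solution requires the RHS to be a perfect cube.
Strategy: iterate y from -50 to 50, compute RHS = 12·y³ + 4, and check whether it is a (positive or negative) perfect cube.
Check small values of y:
  y = 0: RHS = 4 is not a perfect cube.
  y = 1: RHS = 16 is not a perfect cube.
  y = -1: RHS = -8 = (-2)³ ⇒ x = -2 works.
  y = 2: RHS = 100 is not a perfect cube.
  y = -2: RHS = -92 is not a perfect cube.
  y = 3: RHS = 328 is not a perfect cube.
  y = -3: RHS = -320 is not a perfect cube.
Continuing the search up to |y| = 50 finds no further solutions beyond those listed.
Collected solutions: (-2, -1).

Solutions (with |y| ≤ 50): (-2, -1).


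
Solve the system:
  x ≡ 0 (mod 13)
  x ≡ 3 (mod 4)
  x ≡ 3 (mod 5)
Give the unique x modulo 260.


Moduli 13, 4, 5 are pairwise coprime; by CRT there is a unique solution modulo M = 13 · 4 · 5 = 260.
Solve pairwise, accumulating the modulus:
  Start with x ≡ 0 (mod 13).
  Combine with x ≡ 3 (mod 4): since gcd(13, 4) = 1, we get a unique residue mod 52.
    Write x = 0 + 13·t and substitute into x ≡ 3 (mod 4): 13·t ≡ 3 − 0 = 3 (mod 4).
    Reduce coefficients mod 4: 1·t ≡ 3 (mod 4).
    So t ≡ 3 (mod 4).
    Then x = 0 + 13·3 = 39, valid modulo lcm(13, 4) = 52: x ≡ 39 (mod 52).
  Combine with x ≡ 3 (mod 5): since gcd(52, 5) = 1, we get a unique residue mod 260.
    Write x = 39 + 52·t and substitute into x ≡ 3 (mod 5): 52·t ≡ 3 − 39 = -36 (mod 5).
    Reduce coefficients mod 5: 2·t ≡ 4 (mod 5).
    The inverse of 2 mod 5 is 3 (since 2·3 = 6 = 1·5 + 1), so t ≡ 3·4 = 12 ≡ 2 (mod 5).
    Then x = 39 + 52·2 = 143, valid modulo lcm(52, 5) = 260: x ≡ 143 (mod 260).
Verify: 143 mod 13 = 0 ✓, 143 mod 4 = 3 ✓, 143 mod 5 = 3 ✓.

x ≡ 143 (mod 260).


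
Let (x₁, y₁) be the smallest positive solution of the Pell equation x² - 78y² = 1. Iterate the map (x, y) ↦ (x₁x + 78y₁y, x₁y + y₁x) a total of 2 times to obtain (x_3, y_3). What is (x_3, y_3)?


Step 1: Find the fundamental solution (x₁, y₁) of x² - 78y² = 1.
  Expand √78 as a continued fraction. a₀ = ⌊√78⌋ = 8; iterate m_{k+1} = d_k·a_k − m_k, d_{k+1} = (78 − m_{k+1}²)/d_k, a_{k+1} = ⌊(a₀ + m_{k+1})/d_{k+1}⌋ (starting m₀ = 0, d₀ = 1), with convergents p_k = a_k·p_{k-1} + p_{k-2}, q_k = a_k·q_{k-1} + q_{k-2} (p₋₁ = 1, q₋₁ = 0):
  k = 0: a₀ = 8; p₀/q₀ = 8/1; p₀² − 78·q₀² = 64 − 78 = -14.
  k = 1: m = 8, d = 14, a = ⌊(8 + 8)/14⌋ = 1; p/q = (1·8 + 1)/(1·1 + 0) = 9/1; p² − 78·q² = 81 − 78 = 3.
  k = 2: m = 6, d = 3, a = ⌊(8 + 6)/3⌋ = 4; p/q = (4·9 + 8)/(4·1 + 1) = 44/5; p² − 78·q² = 1936 − 1950 = -14.
  k = 3: m = 6, d = 14, a = ⌊(8 + 6)/14⌋ = 1; p/q = (1·44 + 9)/(1·5 + 1) = 53/6; p² − 78·q² = 2809 − 2808 = 1.
  The first convergent with p² − 78·q² = 1 gives the fundamental solution (x₁, y₁) = (53, 6).
Step 2: Apply the recurrence (x_{n+1}, y_{n+1}) = (x₁x_n + 78y₁y_n, x₁y_n + y₁x_n) repeatedly.
  From (x_1, y_1) = (53, 6): x_2 = 53·53 + 78·6·6 = 5617; y_2 = 53·6 + 6·53 = 636.
  From (x_2, y_2) = (5617, 636): x_3 = 53·5617 + 78·6·636 = 595349; y_3 = 53·636 + 6·5617 = 67410.
Step 3: Verify x_3² - 78·y_3² = 354440431801 - 354440431800 = 1 (should be 1). ✓

(x_1, y_1) = (53, 6); (x_3, y_3) = (595349, 67410).


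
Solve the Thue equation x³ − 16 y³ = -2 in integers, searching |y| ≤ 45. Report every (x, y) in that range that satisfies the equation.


The equation is x³ - 16y³ = -2. For fixed y, x³ = 16·y³ − 2, so a solution requires the RHS to be a perfect cube.
Strategy: iterate y from -45 to 45, compute RHS = 16·y³ − 2, and check whether it is a (positive or negative) perfect cube.
Check small values of y:
  y = 0: RHS = -2 is not a perfect cube.
  y = 1: RHS = 14 is not a perfect cube.
  y = -1: RHS = -18 is not a perfect cube.
  y = 2: RHS = 126 is not a perfect cube.
  y = -2: RHS = -130 is not a perfect cube.
  y = 3: RHS = 430 is not a perfect cube.
  y = -3: RHS = -434 is not a perfect cube.
Continuing the search up to |y| = 45 finds no solutions either.
No (x, y) in the scanned range satisfies the equation.

No integer solutions with |y| ≤ 45.


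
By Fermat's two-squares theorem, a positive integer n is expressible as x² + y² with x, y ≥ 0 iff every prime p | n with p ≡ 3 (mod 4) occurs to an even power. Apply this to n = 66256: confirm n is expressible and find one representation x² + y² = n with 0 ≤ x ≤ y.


Step 1: Factor n = 66256 = 2^4 · 41 · 101.
Step 2: Check the mod-4 condition on each prime factor: 2 = 2 (special); 41 ≡ 1 (mod 4), exponent 1; 101 ≡ 1 (mod 4), exponent 1.
All primes ≡ 3 (mod 4) appear to even exponent (or don't appear), so by the two-squares theorem n IS expressible as a sum of two squares.
Step 3: Build a representation. Group n = k² · m with k = 4 and m = 41 · 101 = 4141 (a product of primes ≡ 1 (mod 4)); a representation of m scales to one of n via (k·x)² + (k·y)² = k²(x² + y²). Each prime p ≡ 1 (mod 4) is itself a sum of two squares; find a² by testing p − a² for a perfect square:
  41: 41 − 1² = 40, 41 − 2² = 37, 41 − 3² = 32, 41 − 4² = 25 = 5² ⇒ 41 = 4² + 5².
  101: 101 − 1² = 100 = 10² ⇒ 101 = 1² + 10².
  Combine using the Brahmagupta–Fibonacci identity (a² + b²)(c² + d²) = (ac − bd)² + (ad + bc)² = (ac + bd)² + (ad − bc)²:
  41 · 101 = 4141: from (4² + 5²)(1² + 10²), take (4·1 − 5·10, 4·10 + 5·1) = (4 − 50, 40 + 5) = (-46, 45); dropping signs (only squares matter) gives (46, 45); check 46² + 45² = 2116 + 2025 = 4141 ✓.
  Scale by k = 4: (4·46, 4·45) = (184, 180).
Step 4: Order so x ≤ y and verify: 180² + 184² = 32400 + 33856 = 66256 = n. ✓

n = 66256 = 180² + 184² (one valid representation with x ≤ y).


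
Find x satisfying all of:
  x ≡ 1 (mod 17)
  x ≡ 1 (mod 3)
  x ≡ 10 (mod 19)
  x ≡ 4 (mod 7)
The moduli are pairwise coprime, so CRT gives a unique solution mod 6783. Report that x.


Product of moduli M = 17 · 3 · 19 · 7 = 6783.
Merge one congruence at a time:
  Start: x ≡ 1 (mod 17).
  Combine with x ≡ 1 (mod 3); new modulus lcm = 51.
    Write x = 1 + 17·t and substitute into x ≡ 1 (mod 3): 17·t ≡ 1 − 1 = 0 (mod 3).
    Reduce coefficients mod 3: 2·t ≡ 0 (mod 3).
    The inverse of 2 mod 3 is 2 (since 2·2 = 4 = 1·3 + 1), so t ≡ 2·0 = 0 ≡ 0 (mod 3).
    Then x = 1 + 17·0 = 1, valid modulo lcm(17, 3) = 51: x ≡ 1 (mod 51).
  Combine with x ≡ 10 (mod 19); new modulus lcm = 969.
    Write x = 1 + 51·t and substitute into x ≡ 10 (mod 19): 51·t ≡ 10 − 1 = 9 (mod 19).
    Reduce coefficients mod 19: 13·t ≡ 9 (mod 19).
    The inverse of 13 mod 19 is 3 (since 13·3 = 39 = 2·19 + 1), so t ≡ 3·9 = 27 ≡ 8 (mod 19).
    Then x = 1 + 51·8 = 409, valid modulo lcm(51, 19) = 969: x ≡ 409 (mod 969).
  Combine with x ≡ 4 (mod 7); new modulus lcm = 6783.
    Write x = 409 + 969·t and substitute into x ≡ 4 (mod 7): 969·t ≡ 4 − 409 = -405 (mod 7).
    Reduce coefficients mod 7: 3·t ≡ 1 (mod 7).
    The inverse of 3 mod 7 is 5 (since 3·5 = 15 = 2·7 + 1), so t ≡ 5·1 = 5 ≡ 5 (mod 7).
    Then x = 409 + 969·5 = 5254, valid modulo lcm(969, 7) = 6783: x ≡ 5254 (mod 6783).
Verify against each original: 5254 mod 17 = 1, 5254 mod 3 = 1, 5254 mod 19 = 10, 5254 mod 7 = 4.

x ≡ 5254 (mod 6783).


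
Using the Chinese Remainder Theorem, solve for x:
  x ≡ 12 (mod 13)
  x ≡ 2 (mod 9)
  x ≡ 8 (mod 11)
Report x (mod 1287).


Moduli 13, 9, 11 are pairwise coprime; by CRT there is a unique solution modulo M = 13 · 9 · 11 = 1287.
Solve pairwise, accumulating the modulus:
  Start with x ≡ 12 (mod 13).
  Combine with x ≡ 2 (mod 9): since gcd(13, 9) = 1, we get a unique residue mod 117.
    Write x = 12 + 13·t and substitute into x ≡ 2 (mod 9): 13·t ≡ 2 − 12 = -10 (mod 9).
    Reduce coefficients mod 9: 4·t ≡ 8 (mod 9).
    The inverse of 4 mod 9 is 7 (since 4·7 = 28 = 3·9 + 1), so t ≡ 7·8 = 56 ≡ 2 (mod 9).
    Then x = 12 + 13·2 = 38, valid modulo lcm(13, 9) = 117: x ≡ 38 (mod 117).
  Combine with x ≡ 8 (mod 11): since gcd(117, 11) = 1, we get a unique residue mod 1287.
    Write x = 38 + 117·t and substitute into x ≡ 8 (mod 11): 117·t ≡ 8 − 38 = -30 (mod 11).
    Reduce coefficients mod 11: 7·t ≡ 3 (mod 11).
    The inverse of 7 mod 11 is 8 (since 7·8 = 56 = 5·11 + 1), so t ≡ 8·3 = 24 ≡ 2 (mod 11).
    Then x = 38 + 117·2 = 272, valid modulo lcm(117, 11) = 1287: x ≡ 272 (mod 1287).
Verify: 272 mod 13 = 12 ✓, 272 mod 9 = 2 ✓, 272 mod 11 = 8 ✓.

x ≡ 272 (mod 1287).


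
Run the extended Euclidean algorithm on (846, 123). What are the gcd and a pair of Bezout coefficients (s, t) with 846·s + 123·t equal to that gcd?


Euclidean algorithm on (846, 123) — divide until remainder is 0:
  846 = 6 · 123 + 108
  123 = 1 · 108 + 15
  108 = 7 · 15 + 3
  15 = 5 · 3 + 0
gcd(846, 123) = 3.
Track Bezout coefficients alongside the remainders: start with r₀ = 846 = a·1 + b·0 (s = 1, t = 0) and r₁ = 123 = a·0 + b·1 (s = 0, t = 1); each new remainder r_{k+1} = r_{k-1} − q_k·r_k inherits s_{k+1} = s_{k-1} − q_k·s_k, t_{k+1} = t_{k-1} − q_k·t_k, so r_k = a·s_k + b·t_k at every step:
  q = 6: r = 108, s = 1 − 6·0 = 1, t = 0 − 6·1 = -6  (check: 846·1 + 123·(-6) = 108)
  q = 1: r = 15, s = 0 − 1·1 = -1, t = 1 − 1·(-6) = 7  (check: 846·(-1) + 123·7 = 15)
  q = 7: r = 3, s = 1 − 7·(-1) = 8, t = -6 − 7·7 = -55  (check: 846·8 + 123·(-55) = 3)
The row with r = 3 (the gcd) gives the Bezout coefficients s = 8, t = -55.
Result: 846 · (8) + 123 · (-55) = 3.

gcd(846, 123) = 3; s = 8, t = -55 (check: 846·8 + 123·(-55) = 3).


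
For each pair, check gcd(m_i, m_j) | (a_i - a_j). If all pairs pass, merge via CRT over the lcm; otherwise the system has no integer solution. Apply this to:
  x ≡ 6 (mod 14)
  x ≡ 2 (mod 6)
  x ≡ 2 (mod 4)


Moduli 14, 6, 4 are not pairwise coprime, so CRT works modulo lcm(m_i) when all pairwise compatibility conditions hold.
Pairwise compatibility: gcd(m_i, m_j) must divide a_i - a_j for every pair.
Merge one congruence at a time:
  Start: x ≡ 6 (mod 14).
  Combine with x ≡ 2 (mod 6): gcd(14, 6) = 2; 2 - 6 = -4, which IS divisible by 2, so compatible.
    Write x = 6 + 14·t and substitute into x ≡ 2 (mod 6): 14·t ≡ 2 − 6 = -4 (mod 6).
    Divide the congruence (and modulus) by g = 2: 7·t ≡ -2 (mod 3).
    Reduce coefficients mod 3: 1·t ≡ 1 (mod 3).
    So t ≡ 1 (mod 3).
    Then x = 6 + 14·1 = 20, valid modulo lcm(14, 6) = 42: x ≡ 20 (mod 42).
  Combine with x ≡ 2 (mod 4): gcd(42, 4) = 2; 2 - 20 = -18, which IS divisible by 2, so compatible.
    Write x = 20 + 42·t and substitute into x ≡ 2 (mod 4): 42·t ≡ 2 − 20 = -18 (mod 4).
    Divide the congruence (and modulus) by g = 2: 21·t ≡ -9 (mod 2).
    Reduce coefficients mod 2: 1·t ≡ 1 (mod 2).
    So t ≡ 1 (mod 2).
    Then x = 20 + 42·1 = 62, valid modulo lcm(42, 4) = 84: x ≡ 62 (mod 84).
Verify: 62 mod 14 = 6, 62 mod 6 = 2, 62 mod 4 = 2.

x ≡ 62 (mod 84).


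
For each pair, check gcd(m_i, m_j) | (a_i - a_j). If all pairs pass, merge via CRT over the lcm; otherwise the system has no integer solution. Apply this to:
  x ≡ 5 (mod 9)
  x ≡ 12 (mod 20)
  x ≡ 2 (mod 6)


Moduli 9, 20, 6 are not pairwise coprime, so CRT works modulo lcm(m_i) when all pairwise compatibility conditions hold.
Pairwise compatibility: gcd(m_i, m_j) must divide a_i - a_j for every pair.
Merge one congruence at a time:
  Start: x ≡ 5 (mod 9).
  Combine with x ≡ 12 (mod 20): gcd(9, 20) = 1; 12 - 5 = 7, which IS divisible by 1, so compatible.
    Write x = 5 + 9·t and substitute into x ≡ 12 (mod 20): 9·t ≡ 12 − 5 = 7 (mod 20).
    The inverse of 9 mod 20 is 9 (since 9·9 = 81 = 4·20 + 1), so t ≡ 9·7 = 63 ≡ 3 (mod 20).
    Then x = 5 + 9·3 = 32, valid modulo lcm(9, 20) = 180: x ≡ 32 (mod 180).
  Combine with x ≡ 2 (mod 6): gcd(180, 6) = 6; 2 - 32 = -30, which IS divisible by 6, so compatible.
    Write x = 32 + 180·t and substitute into x ≡ 2 (mod 6): 180·t ≡ 2 − 32 = -30 (mod 6).
    Divide the congruence (and modulus) by g = 6: 30·t ≡ -5 (mod 1).
    Modulo 1 every t works; take t = 0.
    Then x = 32 + 180·0 = 32, valid modulo lcm(180, 6) = 180: x ≡ 32 (mod 180).
Verify: 32 mod 9 = 5, 32 mod 20 = 12, 32 mod 6 = 2.

x ≡ 32 (mod 180).


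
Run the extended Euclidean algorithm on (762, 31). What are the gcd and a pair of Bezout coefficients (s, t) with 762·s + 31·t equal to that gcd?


Euclidean algorithm on (762, 31) — divide until remainder is 0:
  762 = 24 · 31 + 18
  31 = 1 · 18 + 13
  18 = 1 · 13 + 5
  13 = 2 · 5 + 3
  5 = 1 · 3 + 2
  3 = 1 · 2 + 1
  2 = 2 · 1 + 0
gcd(762, 31) = 1.
Track Bezout coefficients alongside the remainders: start with r₀ = 762 = a·1 + b·0 (s = 1, t = 0) and r₁ = 31 = a·0 + b·1 (s = 0, t = 1); each new remainder r_{k+1} = r_{k-1} − q_k·r_k inherits s_{k+1} = s_{k-1} − q_k·s_k, t_{k+1} = t_{k-1} − q_k·t_k, so r_k = a·s_k + b·t_k at every step:
  q = 24: r = 18, s = 1 − 24·0 = 1, t = 0 − 24·1 = -24  (check: 762·1 + 31·(-24) = 18)
  q = 1: r = 13, s = 0 − 1·1 = -1, t = 1 − 1·(-24) = 25  (check: 762·(-1) + 31·25 = 13)
  q = 1: r = 5, s = 1 − 1·(-1) = 2, t = -24 − 1·25 = -49  (check: 762·2 + 31·(-49) = 5)
  q = 2: r = 3, s = -1 − 2·2 = -5, t = 25 − 2·(-49) = 123  (check: 762·(-5) + 31·123 = 3)
  q = 1: r = 2, s = 2 − 1·(-5) = 7, t = -49 − 1·123 = -172  (check: 762·7 + 31·(-172) = 2)
  q = 1: r = 1, s = -5 − 1·7 = -12, t = 123 − 1·(-172) = 295  (check: 762·(-12) + 31·295 = 1)
The row with r = 1 (the gcd) gives the Bezout coefficients s = -12, t = 295.
Result: 762 · (-12) + 31 · (295) = 1.

gcd(762, 31) = 1; s = -12, t = 295 (check: 762·(-12) + 31·295 = 1).


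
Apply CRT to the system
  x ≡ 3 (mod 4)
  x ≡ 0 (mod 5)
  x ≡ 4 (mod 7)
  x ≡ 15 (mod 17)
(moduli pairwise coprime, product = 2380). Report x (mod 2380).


Product of moduli M = 4 · 5 · 7 · 17 = 2380.
Merge one congruence at a time:
  Start: x ≡ 3 (mod 4).
  Combine with x ≡ 0 (mod 5); new modulus lcm = 20.
    Write x = 3 + 4·t and substitute into x ≡ 0 (mod 5): 4·t ≡ 0 − 3 = -3 (mod 5).
    Reduce coefficients mod 5: 4·t ≡ 2 (mod 5).
    The inverse of 4 mod 5 is 4 (since 4·4 = 16 = 3·5 + 1), so t ≡ 4·2 = 8 ≡ 3 (mod 5).
    Then x = 3 + 4·3 = 15, valid modulo lcm(4, 5) = 20: x ≡ 15 (mod 20).
  Combine with x ≡ 4 (mod 7); new modulus lcm = 140.
    Write x = 15 + 20·t and substitute into x ≡ 4 (mod 7): 20·t ≡ 4 − 15 = -11 (mod 7).
    Reduce coefficients mod 7: 6·t ≡ 3 (mod 7).
    The inverse of 6 mod 7 is 6 (since 6·6 = 36 = 5·7 + 1), so t ≡ 6·3 = 18 ≡ 4 (mod 7).
    Then x = 15 + 20·4 = 95, valid modulo lcm(20, 7) = 140: x ≡ 95 (mod 140).
  Combine with x ≡ 15 (mod 17); new modulus lcm = 2380.
    Write x = 95 + 140·t and substitute into x ≡ 15 (mod 17): 140·t ≡ 15 − 95 = -80 (mod 17).
    Reduce coefficients mod 17: 4·t ≡ 5 (mod 17).
    The inverse of 4 mod 17 is 13 (since 4·13 = 52 = 3·17 + 1), so t ≡ 13·5 = 65 ≡ 14 (mod 17).
    Then x = 95 + 140·14 = 2055, valid modulo lcm(140, 17) = 2380: x ≡ 2055 (mod 2380).
Verify against each original: 2055 mod 4 = 3, 2055 mod 5 = 0, 2055 mod 7 = 4, 2055 mod 17 = 15.

x ≡ 2055 (mod 2380).


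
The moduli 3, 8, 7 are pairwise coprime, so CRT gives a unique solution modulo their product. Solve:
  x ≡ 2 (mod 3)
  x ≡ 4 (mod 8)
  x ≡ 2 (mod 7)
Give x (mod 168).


Moduli 3, 8, 7 are pairwise coprime; by CRT there is a unique solution modulo M = 3 · 8 · 7 = 168.
Solve pairwise, accumulating the modulus:
  Start with x ≡ 2 (mod 3).
  Combine with x ≡ 4 (mod 8): since gcd(3, 8) = 1, we get a unique residue mod 24.
    Write x = 2 + 3·t and substitute into x ≡ 4 (mod 8): 3·t ≡ 4 − 2 = 2 (mod 8).
    The inverse of 3 mod 8 is 3 (since 3·3 = 9 = 1·8 + 1), so t ≡ 3·2 = 6 ≡ 6 (mod 8).
    Then x = 2 + 3·6 = 20, valid modulo lcm(3, 8) = 24: x ≡ 20 (mod 24).
  Combine with x ≡ 2 (mod 7): since gcd(24, 7) = 1, we get a unique residue mod 168.
    Write x = 20 + 24·t and substitute into x ≡ 2 (mod 7): 24·t ≡ 2 − 20 = -18 (mod 7).
    Reduce coefficients mod 7: 3·t ≡ 3 (mod 7).
    The inverse of 3 mod 7 is 5 (since 3·5 = 15 = 2·7 + 1), so t ≡ 5·3 = 15 ≡ 1 (mod 7).
    Then x = 20 + 24·1 = 44, valid modulo lcm(24, 7) = 168: x ≡ 44 (mod 168).
Verify: 44 mod 3 = 2 ✓, 44 mod 8 = 4 ✓, 44 mod 7 = 2 ✓.

x ≡ 44 (mod 168).


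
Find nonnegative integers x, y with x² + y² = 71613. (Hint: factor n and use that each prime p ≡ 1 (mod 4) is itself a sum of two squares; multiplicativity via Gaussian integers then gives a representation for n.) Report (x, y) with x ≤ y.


Step 1: Factor n = 71613 = 3^2 · 73 · 109.
Step 2: Check the mod-4 condition on each prime factor: 3 ≡ 3 (mod 4), exponent 2 (must be even); 73 ≡ 1 (mod 4), exponent 1; 109 ≡ 1 (mod 4), exponent 1.
All primes ≡ 3 (mod 4) appear to even exponent (or don't appear), so by the two-squares theorem n IS expressible as a sum of two squares.
Step 3: Build a representation. Group n = k² · m with k = 3 and m = 73 · 109 = 7957 (a product of primes ≡ 1 (mod 4)); a representation of m scales to one of n via (k·x)² + (k·y)² = k²(x² + y²). Each prime p ≡ 1 (mod 4) is itself a sum of two squares; find a² by testing p − a² for a perfect square:
  73: 73 − 1² = 72, 73 − 2² = 69, 73 − 3² = 64 = 8² ⇒ 73 = 3² + 8².
  109: 109 − 1² = 108, 109 − 2² = 105, 109 − 3² = 100 = 10² ⇒ 109 = 3² + 10².
  Combine using the Brahmagupta–Fibonacci identity (a² + b²)(c² + d²) = (ac − bd)² + (ad + bc)² = (ac + bd)² + (ad − bc)²:
  73 · 109 = 7957: from (3² + 8²)(3² + 10²), take (3·3 − 8·10, 3·10 + 8·3) = (9 − 80, 30 + 24) = (-71, 54); dropping signs (only squares matter) gives (71, 54); check 71² + 54² = 5041 + 2916 = 7957 ✓.
  Scale by k = 3: (3·71, 3·54) = (213, 162).
Step 4: Order so x ≤ y and verify: 162² + 213² = 26244 + 45369 = 71613 = n. ✓

n = 71613 = 162² + 213² (one valid representation with x ≤ y).


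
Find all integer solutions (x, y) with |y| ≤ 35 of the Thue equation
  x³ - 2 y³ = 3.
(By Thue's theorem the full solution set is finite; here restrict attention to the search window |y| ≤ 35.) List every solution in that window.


The equation is x³ - 2y³ = 3. For fixed y, x³ = 2·y³ + 3, so a solution requires the RHS to be a perfect cube.
Strategy: iterate y from -35 to 35, compute RHS = 2·y³ + 3, and check whether it is a (positive or negative) perfect cube.
Check small values of y:
  y = 0: RHS = 3 is not a perfect cube.
  y = 1: RHS = 5 is not a perfect cube.
  y = -1: RHS = 1 = (1)³ ⇒ x = 1 works.
  y = 2: RHS = 19 is not a perfect cube.
  y = -2: RHS = -13 is not a perfect cube.
  y = 3: RHS = 57 is not a perfect cube.
  y = -3: RHS = -51 is not a perfect cube.
Continuing, at y = -4: RHS = -125 = (-5)³ ⇒ x = -5 works.
Searching the remaining y in |y| ≤ 35 finds no further solutions.
Collected solutions: (1, -1), (-5, -4).

Solutions (with |y| ≤ 35): (1, -1), (-5, -4).


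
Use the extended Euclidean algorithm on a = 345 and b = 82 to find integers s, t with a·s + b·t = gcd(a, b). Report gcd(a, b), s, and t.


Euclidean algorithm on (345, 82) — divide until remainder is 0:
  345 = 4 · 82 + 17
  82 = 4 · 17 + 14
  17 = 1 · 14 + 3
  14 = 4 · 3 + 2
  3 = 1 · 2 + 1
  2 = 2 · 1 + 0
gcd(345, 82) = 1.
Track Bezout coefficients alongside the remainders: start with r₀ = 345 = a·1 + b·0 (s = 1, t = 0) and r₁ = 82 = a·0 + b·1 (s = 0, t = 1); each new remainder r_{k+1} = r_{k-1} − q_k·r_k inherits s_{k+1} = s_{k-1} − q_k·s_k, t_{k+1} = t_{k-1} − q_k·t_k, so r_k = a·s_k + b·t_k at every step:
  q = 4: r = 17, s = 1 − 4·0 = 1, t = 0 − 4·1 = -4  (check: 345·1 + 82·(-4) = 17)
  q = 4: r = 14, s = 0 − 4·1 = -4, t = 1 − 4·(-4) = 17  (check: 345·(-4) + 82·17 = 14)
  q = 1: r = 3, s = 1 − 1·(-4) = 5, t = -4 − 1·17 = -21  (check: 345·5 + 82·(-21) = 3)
  q = 4: r = 2, s = -4 − 4·5 = -24, t = 17 − 4·(-21) = 101  (check: 345·(-24) + 82·101 = 2)
  q = 1: r = 1, s = 5 − 1·(-24) = 29, t = -21 − 1·101 = -122  (check: 345·29 + 82·(-122) = 1)
The row with r = 1 (the gcd) gives the Bezout coefficients s = 29, t = -122.
Result: 345 · (29) + 82 · (-122) = 1.

gcd(345, 82) = 1; s = 29, t = -122 (check: 345·29 + 82·(-122) = 1).


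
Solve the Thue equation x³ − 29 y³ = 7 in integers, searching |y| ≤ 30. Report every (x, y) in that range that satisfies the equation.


The equation is x³ - 29y³ = 7. For fixed y, x³ = 29·y³ + 7, so a solution requires the RHS to be a perfect cube.
Strategy: iterate y from -30 to 30, compute RHS = 29·y³ + 7, and check whether it is a (positive or negative) perfect cube.
Check small values of y:
  y = 0: RHS = 7 is not a perfect cube.
  y = 1: RHS = 36 is not a perfect cube.
  y = -1: RHS = -22 is not a perfect cube.
  y = 2: RHS = 239 is not a perfect cube.
  y = -2: RHS = -225 is not a perfect cube.
  y = 3: RHS = 790 is not a perfect cube.
  y = -3: RHS = -776 is not a perfect cube.
Continuing the search up to |y| = 30 finds no solutions either.
No (x, y) in the scanned range satisfies the equation.

No integer solutions with |y| ≤ 30.


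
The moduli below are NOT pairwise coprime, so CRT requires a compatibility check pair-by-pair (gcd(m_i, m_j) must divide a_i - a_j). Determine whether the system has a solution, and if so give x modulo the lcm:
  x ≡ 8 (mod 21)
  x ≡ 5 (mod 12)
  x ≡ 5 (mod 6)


Moduli 21, 12, 6 are not pairwise coprime, so CRT works modulo lcm(m_i) when all pairwise compatibility conditions hold.
Pairwise compatibility: gcd(m_i, m_j) must divide a_i - a_j for every pair.
Merge one congruence at a time:
  Start: x ≡ 8 (mod 21).
  Combine with x ≡ 5 (mod 12): gcd(21, 12) = 3; 5 - 8 = -3, which IS divisible by 3, so compatible.
    Write x = 8 + 21·t and substitute into x ≡ 5 (mod 12): 21·t ≡ 5 − 8 = -3 (mod 12).
    Divide the congruence (and modulus) by g = 3: 7·t ≡ -1 (mod 4).
    Reduce coefficients mod 4: 3·t ≡ 3 (mod 4).
    The inverse of 3 mod 4 is 3 (since 3·3 = 9 = 2·4 + 1), so t ≡ 3·3 = 9 ≡ 1 (mod 4).
    Then x = 8 + 21·1 = 29, valid modulo lcm(21, 12) = 84: x ≡ 29 (mod 84).
  Combine with x ≡ 5 (mod 6): gcd(84, 6) = 6; 5 - 29 = -24, which IS divisible by 6, so compatible.
    Write x = 29 + 84·t and substitute into x ≡ 5 (mod 6): 84·t ≡ 5 − 29 = -24 (mod 6).
    Divide the congruence (and modulus) by g = 6: 14·t ≡ -4 (mod 1).
    Modulo 1 every t works; take t = 0.
    Then x = 29 + 84·0 = 29, valid modulo lcm(84, 6) = 84: x ≡ 29 (mod 84).
Verify: 29 mod 21 = 8, 29 mod 12 = 5, 29 mod 6 = 5.

x ≡ 29 (mod 84).


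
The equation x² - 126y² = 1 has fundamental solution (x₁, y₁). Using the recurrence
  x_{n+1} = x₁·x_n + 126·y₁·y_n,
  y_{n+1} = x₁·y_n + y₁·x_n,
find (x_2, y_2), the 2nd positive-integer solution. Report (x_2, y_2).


Step 1: Find the fundamental solution (x₁, y₁) of x² - 126y² = 1.
  Expand √126 as a continued fraction. a₀ = ⌊√126⌋ = 11; iterate m_{k+1} = d_k·a_k − m_k, d_{k+1} = (126 − m_{k+1}²)/d_k, a_{k+1} = ⌊(a₀ + m_{k+1})/d_{k+1}⌋ (starting m₀ = 0, d₀ = 1), with convergents p_k = a_k·p_{k-1} + p_{k-2}, q_k = a_k·q_{k-1} + q_{k-2} (p₋₁ = 1, q₋₁ = 0):
  k = 0: a₀ = 11; p₀/q₀ = 11/1; p₀² − 126·q₀² = 121 − 126 = -5.
  k = 1: m = 11, d = 5, a = ⌊(11 + 11)/5⌋ = 4; p/q = (4·11 + 1)/(4·1 + 0) = 45/4; p² − 126·q² = 2025 − 2016 = 9.
  k = 2: m = 9, d = 9, a = ⌊(11 + 9)/9⌋ = 2; p/q = (2·45 + 11)/(2·4 + 1) = 101/9; p² − 126·q² = 10201 − 10206 = -5.
  k = 3: m = 9, d = 5, a = ⌊(11 + 9)/5⌋ = 4; p/q = (4·101 + 45)/(4·9 + 4) = 449/40; p² − 126·q² = 201601 − 201600 = 1.
  The first convergent with p² − 126·q² = 1 gives the fundamental solution (x₁, y₁) = (449, 40).
Step 2: Apply the recurrence (x_{n+1}, y_{n+1}) = (x₁x_n + 126y₁y_n, x₁y_n + y₁x_n) repeatedly.
  From (x_1, y_1) = (449, 40): x_2 = 449·449 + 126·40·40 = 403201; y_2 = 449·40 + 40·449 = 35920.
Step 3: Verify x_2² - 126·y_2² = 162571046401 - 162571046400 = 1 (should be 1). ✓

(x_1, y_1) = (449, 40); (x_2, y_2) = (403201, 35920).


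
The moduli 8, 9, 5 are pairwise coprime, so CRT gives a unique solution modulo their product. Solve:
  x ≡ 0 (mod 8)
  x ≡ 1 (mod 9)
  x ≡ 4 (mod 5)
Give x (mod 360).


Moduli 8, 9, 5 are pairwise coprime; by CRT there is a unique solution modulo M = 8 · 9 · 5 = 360.
Solve pairwise, accumulating the modulus:
  Start with x ≡ 0 (mod 8).
  Combine with x ≡ 1 (mod 9): since gcd(8, 9) = 1, we get a unique residue mod 72.
    Write x = 0 + 8·t and substitute into x ≡ 1 (mod 9): 8·t ≡ 1 − 0 = 1 (mod 9).
    The inverse of 8 mod 9 is 8 (since 8·8 = 64 = 7·9 + 1), so t ≡ 8·1 = 8 ≡ 8 (mod 9).
    Then x = 0 + 8·8 = 64, valid modulo lcm(8, 9) = 72: x ≡ 64 (mod 72).
  Combine with x ≡ 4 (mod 5): since gcd(72, 5) = 1, we get a unique residue mod 360.
    Write x = 64 + 72·t and substitute into x ≡ 4 (mod 5): 72·t ≡ 4 − 64 = -60 (mod 5).
    Reduce coefficients mod 5: 2·t ≡ 0 (mod 5).
    The inverse of 2 mod 5 is 3 (since 2·3 = 6 = 1·5 + 1), so t ≡ 3·0 = 0 ≡ 0 (mod 5).
    Then x = 64 + 72·0 = 64, valid modulo lcm(72, 5) = 360: x ≡ 64 (mod 360).
Verify: 64 mod 8 = 0 ✓, 64 mod 9 = 1 ✓, 64 mod 5 = 4 ✓.

x ≡ 64 (mod 360).


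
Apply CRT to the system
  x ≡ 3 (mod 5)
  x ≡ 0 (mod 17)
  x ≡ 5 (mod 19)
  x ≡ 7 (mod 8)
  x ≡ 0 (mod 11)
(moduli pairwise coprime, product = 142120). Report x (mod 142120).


Product of moduli M = 5 · 17 · 19 · 8 · 11 = 142120.
Merge one congruence at a time:
  Start: x ≡ 3 (mod 5).
  Combine with x ≡ 0 (mod 17); new modulus lcm = 85.
    Write x = 3 + 5·t and substitute into x ≡ 0 (mod 17): 5·t ≡ 0 − 3 = -3 (mod 17).
    Reduce coefficients mod 17: 5·t ≡ 14 (mod 17).
    The inverse of 5 mod 17 is 7 (since 5·7 = 35 = 2·17 + 1), so t ≡ 7·14 = 98 ≡ 13 (mod 17).
    Then x = 3 + 5·13 = 68, valid modulo lcm(5, 17) = 85: x ≡ 68 (mod 85).
  Combine with x ≡ 5 (mod 19); new modulus lcm = 1615.
    Write x = 68 + 85·t and substitute into x ≡ 5 (mod 19): 85·t ≡ 5 − 68 = -63 (mod 19).
    Reduce coefficients mod 19: 9·t ≡ 13 (mod 19).
    The inverse of 9 mod 19 is 17 (since 9·17 = 153 = 8·19 + 1), so t ≡ 17·13 = 221 ≡ 12 (mod 19).
    Then x = 68 + 85·12 = 1088, valid modulo lcm(85, 19) = 1615: x ≡ 1088 (mod 1615).
  Combine with x ≡ 7 (mod 8); new modulus lcm = 12920.
    Write x = 1088 + 1615·t and substitute into x ≡ 7 (mod 8): 1615·t ≡ 7 − 1088 = -1081 (mod 8).
    Reduce coefficients mod 8: 7·t ≡ 7 (mod 8).
    The inverse of 7 mod 8 is 7 (since 7·7 = 49 = 6·8 + 1), so t ≡ 7·7 = 49 ≡ 1 (mod 8).
    Then x = 1088 + 1615·1 = 2703, valid modulo lcm(1615, 8) = 12920: x ≡ 2703 (mod 12920).
  Combine with x ≡ 0 (mod 11); new modulus lcm = 142120.
    Write x = 2703 + 12920·t and substitute into x ≡ 0 (mod 11): 12920·t ≡ 0 − 2703 = -2703 (mod 11).
    Reduce coefficients mod 11: 6·t ≡ 3 (mod 11).
    The inverse of 6 mod 11 is 2 (since 6·2 = 12 = 1·11 + 1), so t ≡ 2·3 = 6 ≡ 6 (mod 11).
    Then x = 2703 + 12920·6 = 80223, valid modulo lcm(12920, 11) = 142120: x ≡ 80223 (mod 142120).
Verify against each original: 80223 mod 5 = 3, 80223 mod 17 = 0, 80223 mod 19 = 5, 80223 mod 8 = 7, 80223 mod 11 = 0.

x ≡ 80223 (mod 142120).


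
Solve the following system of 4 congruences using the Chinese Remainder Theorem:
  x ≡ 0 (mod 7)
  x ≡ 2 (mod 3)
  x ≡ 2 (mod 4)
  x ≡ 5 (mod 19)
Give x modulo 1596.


Product of moduli M = 7 · 3 · 4 · 19 = 1596.
Merge one congruence at a time:
  Start: x ≡ 0 (mod 7).
  Combine with x ≡ 2 (mod 3); new modulus lcm = 21.
    Write x = 0 + 7·t and substitute into x ≡ 2 (mod 3): 7·t ≡ 2 − 0 = 2 (mod 3).
    Reduce coefficients mod 3: 1·t ≡ 2 (mod 3).
    So t ≡ 2 (mod 3).
    Then x = 0 + 7·2 = 14, valid modulo lcm(7, 3) = 21: x ≡ 14 (mod 21).
  Combine with x ≡ 2 (mod 4); new modulus lcm = 84.
    Write x = 14 + 21·t and substitute into x ≡ 2 (mod 4): 21·t ≡ 2 − 14 = -12 (mod 4).
    Reduce coefficients mod 4: 1·t ≡ 0 (mod 4).
    So t ≡ 0 (mod 4).
    Then x = 14 + 21·0 = 14, valid modulo lcm(21, 4) = 84: x ≡ 14 (mod 84).
  Combine with x ≡ 5 (mod 19); new modulus lcm = 1596.
    Write x = 14 + 84·t and substitute into x ≡ 5 (mod 19): 84·t ≡ 5 − 14 = -9 (mod 19).
    Reduce coefficients mod 19: 8·t ≡ 10 (mod 19).
    The inverse of 8 mod 19 is 12 (since 8·12 = 96 = 5·19 + 1), so t ≡ 12·10 = 120 ≡ 6 (mod 19).
    Then x = 14 + 84·6 = 518, valid modulo lcm(84, 19) = 1596: x ≡ 518 (mod 1596).
Verify against each original: 518 mod 7 = 0, 518 mod 3 = 2, 518 mod 4 = 2, 518 mod 19 = 5.

x ≡ 518 (mod 1596).


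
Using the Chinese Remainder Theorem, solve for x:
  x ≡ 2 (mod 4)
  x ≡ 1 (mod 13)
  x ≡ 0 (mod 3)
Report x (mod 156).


Moduli 4, 13, 3 are pairwise coprime; by CRT there is a unique solution modulo M = 4 · 13 · 3 = 156.
Solve pairwise, accumulating the modulus:
  Start with x ≡ 2 (mod 4).
  Combine with x ≡ 1 (mod 13): since gcd(4, 13) = 1, we get a unique residue mod 52.
    Write x = 2 + 4·t and substitute into x ≡ 1 (mod 13): 4·t ≡ 1 − 2 = -1 (mod 13).
    Reduce coefficients mod 13: 4·t ≡ 12 (mod 13).
    The inverse of 4 mod 13 is 10 (since 4·10 = 40 = 3·13 + 1), so t ≡ 10·12 = 120 ≡ 3 (mod 13).
    Then x = 2 + 4·3 = 14, valid modulo lcm(4, 13) = 52: x ≡ 14 (mod 52).
  Combine with x ≡ 0 (mod 3): since gcd(52, 3) = 1, we get a unique residue mod 156.
    Write x = 14 + 52·t and substitute into x ≡ 0 (mod 3): 52·t ≡ 0 − 14 = -14 (mod 3).
    Reduce coefficients mod 3: 1·t ≡ 1 (mod 3).
    So t ≡ 1 (mod 3).
    Then x = 14 + 52·1 = 66, valid modulo lcm(52, 3) = 156: x ≡ 66 (mod 156).
Verify: 66 mod 4 = 2 ✓, 66 mod 13 = 1 ✓, 66 mod 3 = 0 ✓.

x ≡ 66 (mod 156).


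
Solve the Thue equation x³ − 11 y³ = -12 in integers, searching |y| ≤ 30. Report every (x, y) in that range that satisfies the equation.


The equation is x³ - 11y³ = -12. For fixed y, x³ = 11·y³ − 12, so a solution requires the RHS to be a perfect cube.
Strategy: iterate y from -30 to 30, compute RHS = 11·y³ − 12, and check whether it is a (positive or negative) perfect cube.
Check small values of y:
  y = 0: RHS = -12 is not a perfect cube.
  y = 1: RHS = -1 = (-1)³ ⇒ x = -1 works.
  y = -1: RHS = -23 is not a perfect cube.
  y = 2: RHS = 76 is not a perfect cube.
  y = -2: RHS = -100 is not a perfect cube.
  y = 3: RHS = 285 is not a perfect cube.
  y = -3: RHS = -309 is not a perfect cube.
Continuing the search up to |y| = 30 finds no further solutions beyond those listed.
Collected solutions: (-1, 1).

Solutions (with |y| ≤ 30): (-1, 1).


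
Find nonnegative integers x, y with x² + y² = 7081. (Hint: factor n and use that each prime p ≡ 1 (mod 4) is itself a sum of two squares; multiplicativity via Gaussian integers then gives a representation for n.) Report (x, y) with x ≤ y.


Step 1: Factor n = 7081 = 73 · 97.
Step 2: Check the mod-4 condition on each prime factor: 73 ≡ 1 (mod 4), exponent 1; 97 ≡ 1 (mod 4), exponent 1.
All primes ≡ 3 (mod 4) appear to even exponent (or don't appear), so by the two-squares theorem n IS expressible as a sum of two squares.
Step 3: Build a representation. Here n = 73 · 97 is a product of primes ≡ 1 (mod 4). Each prime p ≡ 1 (mod 4) is itself a sum of two squares; find a² by testing p − a² for a perfect square:
  73: 73 − 1² = 72, 73 − 2² = 69, 73 − 3² = 64 = 8² ⇒ 73 = 3² + 8².
  97: 97 − 1² = 96, 97 − 2² = 93, 97 − 3² = 88, 97 − 4² = 81 = 9² ⇒ 97 = 4² + 9².
  Combine using the Brahmagupta–Fibonacci identity (a² + b²)(c² + d²) = (ac − bd)² + (ad + bc)² = (ac + bd)² + (ad − bc)²:
  73 · 97 = 7081: from (3² + 8²)(4² + 9²), take (3·4 − 8·9, 3·9 + 8·4) = (12 − 72, 27 + 32) = (-60, 59); dropping signs (only squares matter) gives (60, 59); check 60² + 59² = 3600 + 3481 = 7081 ✓.
Step 4: Order so x ≤ y and verify: 59² + 60² = 3481 + 3600 = 7081 = n. ✓

n = 7081 = 59² + 60² (one valid representation with x ≤ y).


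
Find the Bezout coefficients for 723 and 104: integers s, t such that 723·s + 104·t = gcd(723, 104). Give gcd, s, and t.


Euclidean algorithm on (723, 104) — divide until remainder is 0:
  723 = 6 · 104 + 99
  104 = 1 · 99 + 5
  99 = 19 · 5 + 4
  5 = 1 · 4 + 1
  4 = 4 · 1 + 0
gcd(723, 104) = 1.
Track Bezout coefficients alongside the remainders: start with r₀ = 723 = a·1 + b·0 (s = 1, t = 0) and r₁ = 104 = a·0 + b·1 (s = 0, t = 1); each new remainder r_{k+1} = r_{k-1} − q_k·r_k inherits s_{k+1} = s_{k-1} − q_k·s_k, t_{k+1} = t_{k-1} − q_k·t_k, so r_k = a·s_k + b·t_k at every step:
  q = 6: r = 99, s = 1 − 6·0 = 1, t = 0 − 6·1 = -6  (check: 723·1 + 104·(-6) = 99)
  q = 1: r = 5, s = 0 − 1·1 = -1, t = 1 − 1·(-6) = 7  (check: 723·(-1) + 104·7 = 5)
  q = 19: r = 4, s = 1 − 19·(-1) = 20, t = -6 − 19·7 = -139  (check: 723·20 + 104·(-139) = 4)
  q = 1: r = 1, s = -1 − 1·20 = -21, t = 7 − 1·(-139) = 146  (check: 723·(-21) + 104·146 = 1)
The row with r = 1 (the gcd) gives the Bezout coefficients s = -21, t = 146.
Result: 723 · (-21) + 104 · (146) = 1.

gcd(723, 104) = 1; s = -21, t = 146 (check: 723·(-21) + 104·146 = 1).


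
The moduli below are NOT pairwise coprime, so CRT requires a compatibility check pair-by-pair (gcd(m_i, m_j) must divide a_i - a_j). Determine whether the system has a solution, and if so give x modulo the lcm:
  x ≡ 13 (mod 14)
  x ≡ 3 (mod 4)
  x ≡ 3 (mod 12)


Moduli 14, 4, 12 are not pairwise coprime, so CRT works modulo lcm(m_i) when all pairwise compatibility conditions hold.
Pairwise compatibility: gcd(m_i, m_j) must divide a_i - a_j for every pair.
Merge one congruence at a time:
  Start: x ≡ 13 (mod 14).
  Combine with x ≡ 3 (mod 4): gcd(14, 4) = 2; 3 - 13 = -10, which IS divisible by 2, so compatible.
    Write x = 13 + 14·t and substitute into x ≡ 3 (mod 4): 14·t ≡ 3 − 13 = -10 (mod 4).
    Divide the congruence (and modulus) by g = 2: 7·t ≡ -5 (mod 2).
    Reduce coefficients mod 2: 1·t ≡ 1 (mod 2).
    So t ≡ 1 (mod 2).
    Then x = 13 + 14·1 = 27, valid modulo lcm(14, 4) = 28: x ≡ 27 (mod 28).
  Combine with x ≡ 3 (mod 12): gcd(28, 12) = 4; 3 - 27 = -24, which IS divisible by 4, so compatible.
    Write x = 27 + 28·t and substitute into x ≡ 3 (mod 12): 28·t ≡ 3 − 27 = -24 (mod 12).
    Divide the congruence (and modulus) by g = 4: 7·t ≡ -6 (mod 3).
    Reduce coefficients mod 3: 1·t ≡ 0 (mod 3).
    So t ≡ 0 (mod 3).
    Then x = 27 + 28·0 = 27, valid modulo lcm(28, 12) = 84: x ≡ 27 (mod 84).
Verify: 27 mod 14 = 13, 27 mod 4 = 3, 27 mod 12 = 3.

x ≡ 27 (mod 84).


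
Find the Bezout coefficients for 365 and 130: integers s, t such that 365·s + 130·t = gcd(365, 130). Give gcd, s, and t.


Euclidean algorithm on (365, 130) — divide until remainder is 0:
  365 = 2 · 130 + 105
  130 = 1 · 105 + 25
  105 = 4 · 25 + 5
  25 = 5 · 5 + 0
gcd(365, 130) = 5.
Track Bezout coefficients alongside the remainders: start with r₀ = 365 = a·1 + b·0 (s = 1, t = 0) and r₁ = 130 = a·0 + b·1 (s = 0, t = 1); each new remainder r_{k+1} = r_{k-1} − q_k·r_k inherits s_{k+1} = s_{k-1} − q_k·s_k, t_{k+1} = t_{k-1} − q_k·t_k, so r_k = a·s_k + b·t_k at every step:
  q = 2: r = 105, s = 1 − 2·0 = 1, t = 0 − 2·1 = -2  (check: 365·1 + 130·(-2) = 105)
  q = 1: r = 25, s = 0 − 1·1 = -1, t = 1 − 1·(-2) = 3  (check: 365·(-1) + 130·3 = 25)
  q = 4: r = 5, s = 1 − 4·(-1) = 5, t = -2 − 4·3 = -14  (check: 365·5 + 130·(-14) = 5)
The row with r = 5 (the gcd) gives the Bezout coefficients s = 5, t = -14.
Result: 365 · (5) + 130 · (-14) = 5.

gcd(365, 130) = 5; s = 5, t = -14 (check: 365·5 + 130·(-14) = 5).


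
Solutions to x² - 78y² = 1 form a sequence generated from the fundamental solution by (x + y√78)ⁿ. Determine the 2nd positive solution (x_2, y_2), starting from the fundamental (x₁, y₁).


Step 1: Find the fundamental solution (x₁, y₁) of x² - 78y² = 1.
  Expand √78 as a continued fraction. a₀ = ⌊√78⌋ = 8; iterate m_{k+1} = d_k·a_k − m_k, d_{k+1} = (78 − m_{k+1}²)/d_k, a_{k+1} = ⌊(a₀ + m_{k+1})/d_{k+1}⌋ (starting m₀ = 0, d₀ = 1), with convergents p_k = a_k·p_{k-1} + p_{k-2}, q_k = a_k·q_{k-1} + q_{k-2} (p₋₁ = 1, q₋₁ = 0):
  k = 0: a₀ = 8; p₀/q₀ = 8/1; p₀² − 78·q₀² = 64 − 78 = -14.
  k = 1: m = 8, d = 14, a = ⌊(8 + 8)/14⌋ = 1; p/q = (1·8 + 1)/(1·1 + 0) = 9/1; p² − 78·q² = 81 − 78 = 3.
  k = 2: m = 6, d = 3, a = ⌊(8 + 6)/3⌋ = 4; p/q = (4·9 + 8)/(4·1 + 1) = 44/5; p² − 78·q² = 1936 − 1950 = -14.
  k = 3: m = 6, d = 14, a = ⌊(8 + 6)/14⌋ = 1; p/q = (1·44 + 9)/(1·5 + 1) = 53/6; p² − 78·q² = 2809 − 2808 = 1.
  The first convergent with p² − 78·q² = 1 gives the fundamental solution (x₁, y₁) = (53, 6).
Step 2: Apply the recurrence (x_{n+1}, y_{n+1}) = (x₁x_n + 78y₁y_n, x₁y_n + y₁x_n) repeatedly.
  From (x_1, y_1) = (53, 6): x_2 = 53·53 + 78·6·6 = 5617; y_2 = 53·6 + 6·53 = 636.
Step 3: Verify x_2² - 78·y_2² = 31550689 - 31550688 = 1 (should be 1). ✓

(x_1, y_1) = (53, 6); (x_2, y_2) = (5617, 636).


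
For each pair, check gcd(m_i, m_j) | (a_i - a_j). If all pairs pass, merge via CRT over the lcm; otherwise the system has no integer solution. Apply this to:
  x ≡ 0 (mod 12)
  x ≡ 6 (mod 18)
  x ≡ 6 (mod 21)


Moduli 12, 18, 21 are not pairwise coprime, so CRT works modulo lcm(m_i) when all pairwise compatibility conditions hold.
Pairwise compatibility: gcd(m_i, m_j) must divide a_i - a_j for every pair.
Merge one congruence at a time:
  Start: x ≡ 0 (mod 12).
  Combine with x ≡ 6 (mod 18): gcd(12, 18) = 6; 6 - 0 = 6, which IS divisible by 6, so compatible.
    Write x = 0 + 12·t and substitute into x ≡ 6 (mod 18): 12·t ≡ 6 − 0 = 6 (mod 18).
    Divide the congruence (and modulus) by g = 6: 2·t ≡ 1 (mod 3).
    The inverse of 2 mod 3 is 2 (since 2·2 = 4 = 1·3 + 1), so t ≡ 2·1 = 2 ≡ 2 (mod 3).
    Then x = 0 + 12·2 = 24, valid modulo lcm(12, 18) = 36: x ≡ 24 (mod 36).
  Combine with x ≡ 6 (mod 21): gcd(36, 21) = 3; 6 - 24 = -18, which IS divisible by 3, so compatible.
    Write x = 24 + 36·t and substitute into x ≡ 6 (mod 21): 36·t ≡ 6 − 24 = -18 (mod 21).
    Divide the congruence (and modulus) by g = 3: 12·t ≡ -6 (mod 7).
    Reduce coefficients mod 7: 5·t ≡ 1 (mod 7).
    The inverse of 5 mod 7 is 3 (since 5·3 = 15 = 2·7 + 1), so t ≡ 3·1 = 3 ≡ 3 (mod 7).
    Then x = 24 + 36·3 = 132, valid modulo lcm(36, 21) = 252: x ≡ 132 (mod 252).
Verify: 132 mod 12 = 0, 132 mod 18 = 6, 132 mod 21 = 6.

x ≡ 132 (mod 252).
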